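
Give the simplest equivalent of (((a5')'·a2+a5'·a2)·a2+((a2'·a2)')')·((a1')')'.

(((a5')'·a2+a5'·a2)·a2+((a2'·a2)')')·((a1')')'
= ((a5·a2+a5'·a2)·a2+((a2'·a2)')')·((a1')')'   — double negation
= ((a5·a2+a5'·a2)·a2+a2'·a2)·((a1')')'   — double negation
= (a2·a2+a2'·a2)·((a1')')'   — distribution
= a2·((a1')')'   — distribution
= a2·a1'   — double negation

a2·a1'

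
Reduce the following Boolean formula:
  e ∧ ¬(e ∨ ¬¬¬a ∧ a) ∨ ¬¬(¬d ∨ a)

¬d ∨ a

e ∧ ¬(e ∨ ¬¬¬a ∧ a) ∨ ¬¬(¬d ∨ a)
= e ∧ ¬(e ∨ ¬a ∧ a) ∨ ¬¬(¬d ∨ a)   (double negation)
= e ∧ ¬e ∨ ¬¬(¬d ∨ a)   (complement / identity)
= ¬¬(¬d ∨ a)   (complement / identity)
= ¬d ∨ a   (double negation)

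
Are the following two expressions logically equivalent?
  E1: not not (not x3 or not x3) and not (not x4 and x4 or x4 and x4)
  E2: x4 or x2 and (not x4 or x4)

No

E1: not not (not x3 or not x3) and not (not x4 and x4 or x4 and x4)
    = not (x3 and x3) and not (not x4 and x4 or x4 and x4)   — De Morgan
    = not (x3 and x3) and not x4   — distribution
    = not x3 and not x4   — idempotence
E2: x4 or x2 and (not x4 or x4)
    = x4 or x2   — complement / identity
These differ: at x2=0, x3=1, x4=1, E1 = 0 but E2 = 1.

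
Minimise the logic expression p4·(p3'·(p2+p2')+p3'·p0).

p4·p3'

p4·(p3'·(p2+p2')+p3'·p0)
= p4·(p3'+p3'·p0)
= p4·p3'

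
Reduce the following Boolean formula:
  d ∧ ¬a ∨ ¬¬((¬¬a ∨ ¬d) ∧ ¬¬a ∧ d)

d ∧ ¬a ∨ ¬¬((¬¬a ∨ ¬d) ∧ ¬¬a ∧ d)
= d ∧ ¬a ∨ ¬¬(¬¬a ∧ d)   — absorption
= d ∧ ¬a ∨ ¬¬(a ∧ d)   — double negation
= d ∧ ¬a ∨ a ∧ d   — double negation
= d   — distribution

d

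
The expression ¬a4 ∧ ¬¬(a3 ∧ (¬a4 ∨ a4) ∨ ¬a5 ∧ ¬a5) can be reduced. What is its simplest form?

¬a4 ∧ ¬¬(a3 ∧ (¬a4 ∨ a4) ∨ ¬a5 ∧ ¬a5)
= ¬a4 ∧ ¬¬(a3 ∧ (¬a4 ∨ a4) ∨ ¬a5)   — idempotence
= ¬a4 ∧ ¬¬(a3 ∨ ¬a5)   — complement / identity
= ¬a4 ∧ (a3 ∨ ¬a5)   — double negation

¬a4 ∧ (a3 ∨ ¬a5)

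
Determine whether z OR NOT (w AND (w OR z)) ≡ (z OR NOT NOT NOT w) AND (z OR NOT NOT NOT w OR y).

E1: z OR NOT (w AND (w OR z))
    = z OR NOT w   [absorption]
E2: (z OR NOT NOT NOT w) AND (z OR NOT NOT NOT w OR y)
    = z OR NOT NOT NOT w   [absorption]
    = z OR NOT w   [double negation]
Both reduce to z OR NOT w, so they are equivalent.

Yes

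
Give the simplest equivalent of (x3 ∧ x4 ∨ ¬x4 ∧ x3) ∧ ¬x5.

x3 ∧ ¬x5

(x3 ∧ x4 ∨ ¬x4 ∧ x3) ∧ ¬x5
= x3 ∧ (x4 ∨ ¬x4) ∧ ¬x5
= x3 ∧ ¬x5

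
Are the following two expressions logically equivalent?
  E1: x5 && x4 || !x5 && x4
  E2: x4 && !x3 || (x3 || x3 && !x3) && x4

Yes

E1: x5 && x4 || !x5 && x4
    = x4   — distribution
E2: x4 && !x3 || (x3 || x3 && !x3) && x4
    = x4 && !x3 || x3 && x4   — complement / identity
    = x4   — distribution
Both reduce to x4, so they are equivalent.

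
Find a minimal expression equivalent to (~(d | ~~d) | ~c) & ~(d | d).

(~(d | ~~d) | ~c) & ~(d | d)
= (~(d | d) | ~c) & ~(d | d)
= ~(d | d)
= ~d

~d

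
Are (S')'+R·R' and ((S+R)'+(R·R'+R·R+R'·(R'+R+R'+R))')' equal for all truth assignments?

No

E1: (S')'+R·R'
    = (S')'   [complement / identity]
    = S   [double negation]
E2: ((S+R)'+(R·R'+R·R+R'·(R'+R+R'+R))')'
    = ((S+R)'+(R·(R'+R)+R'·(R'+R+R'+R))')'   [distribution]
    = ((S+R)'+(R·(R'+R)+R'·(R'+R))')'   [idempotence]
    = ((S+R)'+(R'+R)')'   [distribution]
    = (S+R)·(R'+R)   [De Morgan]
    = S+R   [complement / identity]
These differ: at R=1, S=0, E1 = 0 but E2 = 1.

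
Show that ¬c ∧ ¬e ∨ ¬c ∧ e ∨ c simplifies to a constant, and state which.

¬c ∧ ¬e ∨ ¬c ∧ e ∨ c
= ¬c ∨ c   (distribution)
= True   (complement)

True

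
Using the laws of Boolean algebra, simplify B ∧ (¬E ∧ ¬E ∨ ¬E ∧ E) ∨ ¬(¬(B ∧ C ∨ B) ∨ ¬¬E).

B ∧ ¬E

B ∧ (¬E ∧ ¬E ∨ ¬E ∧ E) ∨ ¬(¬(B ∧ C ∨ B) ∨ ¬¬E)
= B ∧ (¬E ∧ ¬E ∨ ¬E ∧ E) ∨ ¬(¬B ∨ ¬¬E)
= B ∧ ¬E ∨ ¬(¬B ∨ ¬¬E)
= B ∧ ¬E ∨ B ∧ ¬E
= B ∧ ¬E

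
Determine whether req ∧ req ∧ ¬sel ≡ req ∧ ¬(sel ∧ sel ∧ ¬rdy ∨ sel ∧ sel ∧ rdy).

E1: req ∧ req ∧ ¬sel
    = req ∧ ¬sel
E2: req ∧ ¬(sel ∧ sel ∧ ¬rdy ∨ sel ∧ sel ∧ rdy)
    = req ∧ ¬(sel ∧ sel)
    = req ∧ ¬sel
Both reduce to req ∧ ¬sel, so they are equivalent.

Yes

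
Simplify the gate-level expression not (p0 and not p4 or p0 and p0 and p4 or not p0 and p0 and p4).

not (p0 and not p4 or p0 and p0 and p4 or not p0 and p0 and p4)
= not (p0 and not p4 or p0 and p4)   — distribution
= not p0   — distribution

not p0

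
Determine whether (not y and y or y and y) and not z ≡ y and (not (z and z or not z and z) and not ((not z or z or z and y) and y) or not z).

E1: (not y and y or y and y) and not z
    = y and not z   — distribution
E2: y and (not (z and z or not z and z) and not ((not z or z or z and y) and y) or not z)
    = y and (not (z and z or not z and z) and not ((not z or z) and y) or not z)   — absorption
    = y and (not (z and z or not z and z) and not y or not z)   — complement / identity
    = y and (not z and not y or not z)   — distribution
    = y and not z   — absorption
Both reduce to y and not z, so they are equivalent.

Yes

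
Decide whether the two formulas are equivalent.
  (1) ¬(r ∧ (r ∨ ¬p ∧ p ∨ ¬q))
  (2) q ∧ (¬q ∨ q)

E1: ¬(r ∧ (r ∨ ¬p ∧ p ∨ ¬q))
    = ¬(r ∧ (r ∨ ¬q))   [complement / identity]
    = ¬r   [absorption]
E2: q ∧ (¬q ∨ q)
    = q   [complement / identity]
These differ: at p=0, q=0, r=0, E1 = 1 but E2 = 0.

No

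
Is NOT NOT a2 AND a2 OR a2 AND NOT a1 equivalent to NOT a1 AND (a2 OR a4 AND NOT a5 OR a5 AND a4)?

E1: NOT NOT a2 AND a2 OR a2 AND NOT a1
    = a2 AND a2 OR a2 AND NOT a1   [double negation]
    = (a2 OR NOT a1) AND a2   [distribution]
    = a2   [absorption]
E2: NOT a1 AND (a2 OR a4 AND NOT a5 OR a5 AND a4)
    = NOT a1 AND (a2 OR a4)   [distribution]
These differ: at a1=1, a2=1, a4=1, a5=0, E1 = 1 but E2 = 0.

No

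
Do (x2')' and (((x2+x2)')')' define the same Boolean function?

E1: (x2')'
    = x2   [double negation]
E2: (((x2+x2)')')'
    = ((x2')')'   [idempotence]
    = x2'   [double negation]
These differ: at x2=0, E1 = 0 but E2 = 1.

No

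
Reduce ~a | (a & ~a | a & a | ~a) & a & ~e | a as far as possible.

1

~a | (a & ~a | a & a | ~a) & a & ~e | a
= ~a | (a | ~a) & a & ~e | a   [distribution]
= ~a | a & ~e | a   [complement / identity]
= ~a | a   [absorption]
= 1   [complement]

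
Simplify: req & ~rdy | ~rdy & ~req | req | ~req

req & ~rdy | ~rdy & ~req | req | ~req
= (req | ~req) & ~rdy | req | ~req   (distribution)
= req | ~req   (absorption)
= 1   (complement)

1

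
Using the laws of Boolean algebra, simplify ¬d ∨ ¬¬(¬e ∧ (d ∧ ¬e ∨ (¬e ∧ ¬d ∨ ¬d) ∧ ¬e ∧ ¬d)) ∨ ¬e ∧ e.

¬d ∨ ¬e

¬d ∨ ¬¬(¬e ∧ (d ∧ ¬e ∨ (¬e ∧ ¬d ∨ ¬d) ∧ ¬e ∧ ¬d)) ∨ ¬e ∧ e
= ¬d ∨ ¬¬(¬e ∧ (d ∧ ¬e ∨ ¬e ∧ ¬d)) ∨ ¬e ∧ e   — absorption
= ¬d ∨ ¬¬(¬e ∧ ¬e) ∨ ¬e ∧ e   — distribution
= ¬d ∨ ¬e ∧ ¬e ∨ ¬e ∧ e   — double negation
= ¬d ∨ ¬e   — distribution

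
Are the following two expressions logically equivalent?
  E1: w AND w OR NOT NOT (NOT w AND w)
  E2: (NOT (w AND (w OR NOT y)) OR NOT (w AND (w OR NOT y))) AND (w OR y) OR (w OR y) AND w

No

E1: w AND w OR NOT NOT (NOT w AND w)
    = w AND w OR NOT w AND w
    = w
E2: (NOT (w AND (w OR NOT y)) OR NOT (w AND (w OR NOT y))) AND (w OR y) OR (w OR y) AND w
    = NOT (w AND (w OR NOT y)) AND (w OR y) OR (w OR y) AND w
    = NOT w AND (w OR y) OR (w OR y) AND w
    = w OR y
These differ: at w=0, y=1, E1 = 0 but E2 = 1.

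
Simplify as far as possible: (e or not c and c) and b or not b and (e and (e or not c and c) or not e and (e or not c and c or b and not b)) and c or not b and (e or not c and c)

e

(e or not c and c) and b or not b and (e and (e or not c and c) or not e and (e or not c and c or b and not b)) and c or not b and (e or not c and c)
= (e or not c and c) and b or not b and (e and (e or not c and c) or not e and (e or not c and c)) and c or not b and (e or not c and c)   (complement / identity)
= (e or not c and c) and b or not b and (e or not c and c) and c or not b and (e or not c and c)   (distribution)
= (e or not c and c) and b or not b and (e or not c and c)   (absorption)
= e or not c and c   (distribution)
= e   (complement / identity)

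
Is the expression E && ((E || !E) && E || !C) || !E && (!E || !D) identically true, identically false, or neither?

identically true

E && ((E || !E) && E || !C) || !E && (!E || !D)
= E && (E || !C) || !E && (!E || !D)   [complement / identity]
= E || !E && (!E || !D)   [absorption]
= E || !E   [absorption]
= true   [complement]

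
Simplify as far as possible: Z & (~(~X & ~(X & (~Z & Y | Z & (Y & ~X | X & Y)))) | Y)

Z & (~(~X & ~(X & (~Z & Y | Z & (Y & ~X | X & Y)))) | Y)
= Z & (~(~X & ~(X & (~Z & Y | Z & Y))) | Y)   — distribution
= Z & (~(~X & ~(X & Y)) | Y)   — distribution
= Z & (X | X & Y | Y)   — De Morgan
= Z & (X | Y)   — absorption

Z & (X | Y)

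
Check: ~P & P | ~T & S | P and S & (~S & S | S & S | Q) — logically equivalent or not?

E1: ~P & P | ~T & S | P
    = ~T & S | P   (complement / identity)
E2: S & (~S & S | S & S | Q)
    = S & (S | Q)   (distribution)
    = S   (absorption)
These differ: at P=0, Q=1, S=1, T=1, E1 = 0 but E2 = 1.

No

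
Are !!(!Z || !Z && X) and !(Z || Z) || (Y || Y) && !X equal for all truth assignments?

No

E1: !!(!Z || !Z && X)
    = !!!Z   [absorption]
    = !Z   [double negation]
E2: !(Z || Z) || (Y || Y) && !X
    = !(Z || Z) || Y && !X   [idempotence]
    = !Z || Y && !X   [idempotence]
These differ: at X=0, Y=1, Z=1, E1 = 0 but E2 = 1.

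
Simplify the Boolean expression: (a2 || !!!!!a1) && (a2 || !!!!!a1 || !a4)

a2 || !a1

(a2 || !!!!!a1) && (a2 || !!!!!a1 || !a4)
= a2 || !!!!!a1   (absorption)
= a2 || !!!a1   (double negation)
= a2 || !a1   (double negation)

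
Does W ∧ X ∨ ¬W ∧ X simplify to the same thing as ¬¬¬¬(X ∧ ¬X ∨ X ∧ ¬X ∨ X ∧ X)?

E1: W ∧ X ∨ ¬W ∧ X
    = X   [distribution]
E2: ¬¬¬¬(X ∧ ¬X ∨ X ∧ ¬X ∨ X ∧ X)
    = ¬¬¬¬(X ∧ ¬X ∨ X ∧ X)   [idempotence]
    = ¬¬¬¬X   [distribution]
    = ¬¬X   [double negation]
    = X   [double negation]
Both reduce to X, so they are equivalent.

Yes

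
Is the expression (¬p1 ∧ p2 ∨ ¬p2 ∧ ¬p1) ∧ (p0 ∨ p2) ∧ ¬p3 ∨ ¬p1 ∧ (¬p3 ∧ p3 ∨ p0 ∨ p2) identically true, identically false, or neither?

neither

(¬p1 ∧ p2 ∨ ¬p2 ∧ ¬p1) ∧ (p0 ∨ p2) ∧ ¬p3 ∨ ¬p1 ∧ (¬p3 ∧ p3 ∨ p0 ∨ p2)
= (¬p1 ∧ p2 ∨ ¬p2 ∧ ¬p1) ∧ (p0 ∨ p2) ∧ ¬p3 ∨ ¬p1 ∧ (p0 ∨ p2)   [complement / identity]
= ¬p1 ∧ (p0 ∨ p2) ∧ ¬p3 ∨ ¬p1 ∧ (p0 ∨ p2)   [distribution]
= ¬p1 ∧ (p0 ∨ p2)   [absorption]
This depends on p0, p1, p2, so it is not a constant.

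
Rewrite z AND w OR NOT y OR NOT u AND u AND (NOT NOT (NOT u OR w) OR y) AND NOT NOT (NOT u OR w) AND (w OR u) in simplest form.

z AND w OR NOT y OR NOT u AND u AND (NOT NOT (NOT u OR w) OR y) AND NOT NOT (NOT u OR w) AND (w OR u)
= z AND w OR NOT y OR NOT u AND u AND NOT NOT (NOT u OR w) AND (w OR u)   — absorption
= z AND w OR NOT y OR NOT u AND u AND (NOT u OR w) AND (w OR u)   — double negation
= z AND w OR NOT y OR NOT u AND u AND (NOT u AND u OR w)   — distribution
= z AND w OR NOT y OR NOT u AND u   — absorption
= z AND w OR NOT y   — complement / identity

z AND w OR NOT y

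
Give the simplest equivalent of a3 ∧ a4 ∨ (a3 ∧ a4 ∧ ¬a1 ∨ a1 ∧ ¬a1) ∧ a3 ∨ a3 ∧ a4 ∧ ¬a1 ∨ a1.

a3 ∧ a4 ∨ (a3 ∧ a4 ∧ ¬a1 ∨ a1 ∧ ¬a1) ∧ a3 ∨ a3 ∧ a4 ∧ ¬a1 ∨ a1
= a3 ∧ a4 ∨ a3 ∧ a4 ∧ ¬a1 ∧ a3 ∨ a3 ∧ a4 ∧ ¬a1 ∨ a1   — complement / identity
= a3 ∧ a4 ∨ a3 ∧ a4 ∧ ¬a1 ∨ a1   — absorption
= a3 ∧ a4 ∨ a1   — absorption

a3 ∧ a4 ∨ a1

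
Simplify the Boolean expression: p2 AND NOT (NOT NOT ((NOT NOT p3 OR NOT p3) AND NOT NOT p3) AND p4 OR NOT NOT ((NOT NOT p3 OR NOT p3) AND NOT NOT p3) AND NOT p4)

p2 AND NOT p3

p2 AND NOT (NOT NOT ((NOT NOT p3 OR NOT p3) AND NOT NOT p3) AND p4 OR NOT NOT ((NOT NOT p3 OR NOT p3) AND NOT NOT p3) AND NOT p4)
= p2 AND NOT NOT NOT ((NOT NOT p3 OR NOT p3) AND NOT NOT p3)   [distribution]
= p2 AND NOT NOT NOT ((p3 OR NOT p3) AND NOT NOT p3)   [double negation]
= p2 AND NOT NOT NOT NOT NOT p3   [complement / identity]
= p2 AND NOT NOT NOT p3   [double negation]
= p2 AND NOT p3   [double negation]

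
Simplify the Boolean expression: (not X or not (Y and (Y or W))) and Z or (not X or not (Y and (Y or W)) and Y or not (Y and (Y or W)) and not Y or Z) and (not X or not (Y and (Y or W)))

(not X or not (Y and (Y or W))) and Z or (not X or not (Y and (Y or W)) and Y or not (Y and (Y or W)) and not Y or Z) and (not X or not (Y and (Y or W)))
= (not X or not (Y and (Y or W))) and Z or (not X or not (Y and (Y or W)) or Z) and (not X or not (Y and (Y or W)))   (distribution)
= (not X or not (Y and (Y or W))) and Z or not X or not (Y and (Y or W))   (absorption)
= not X or not (Y and (Y or W))   (absorption)
= not X or not Y   (absorption)

not X or not Y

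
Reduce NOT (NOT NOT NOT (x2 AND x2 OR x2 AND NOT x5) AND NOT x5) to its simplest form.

NOT (NOT NOT NOT (x2 AND x2 OR x2 AND NOT x5) AND NOT x5)
= NOT (NOT NOT NOT (x2 AND (x2 OR NOT x5)) AND NOT x5)   [distribution]
= NOT (NOT (x2 AND (x2 OR NOT x5)) AND NOT x5)   [double negation]
= NOT (NOT x2 AND NOT x5)   [absorption]
= x2 OR x5   [De Morgan]

x2 OR x5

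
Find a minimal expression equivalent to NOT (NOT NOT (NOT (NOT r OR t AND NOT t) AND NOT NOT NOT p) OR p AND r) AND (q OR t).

NOT (NOT NOT (NOT (NOT r OR t AND NOT t) AND NOT NOT NOT p) OR p AND r) AND (q OR t)
= NOT (NOT NOT (NOT NOT r AND NOT NOT NOT p) OR p AND r) AND (q OR t)   [complement / identity]
= NOT (NOT (NOT r OR NOT NOT p) OR p AND r) AND (q OR t)   [De Morgan]
= NOT (r AND NOT p OR p AND r) AND (q OR t)   [De Morgan]
= NOT r AND (q OR t)   [distribution]

NOT r AND (q OR t)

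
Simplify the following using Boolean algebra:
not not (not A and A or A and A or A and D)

not not (not A and A or A and A or A and D)
= not not (A or A and D)
= A or A and D
= A

A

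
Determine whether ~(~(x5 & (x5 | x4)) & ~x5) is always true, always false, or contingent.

~(~(x5 & (x5 | x4)) & ~x5)
= ~(~x5 & ~x5)   (absorption)
= x5 | x5   (De Morgan)
= x5   (idempotence)
This depends on x5, so it is not a constant.

contingent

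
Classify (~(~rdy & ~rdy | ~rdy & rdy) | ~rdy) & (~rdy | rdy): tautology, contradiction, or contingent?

tautology

(~(~rdy & ~rdy | ~rdy & rdy) | ~rdy) & (~rdy | rdy)
= (~~rdy | ~rdy) & (~rdy | rdy)   [distribution]
= (rdy | ~rdy) & (~rdy | rdy)   [double negation]
= rdy | ~rdy   [complement / identity]
= 1   [complement]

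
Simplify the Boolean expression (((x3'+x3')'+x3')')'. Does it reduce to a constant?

(((x3'+x3')'+x3')')'
= (x3'+x3')'+x3'
= (x3')'+x3'
= x3+x3'
= 1

1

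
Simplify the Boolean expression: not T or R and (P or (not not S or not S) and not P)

not T or R

not T or R and (P or (not not S or not S) and not P)
= not T or R and (P or (S or not S) and not P)   — double negation
= not T or R and (P or not P)   — complement / identity
= not T or R   — complement / identity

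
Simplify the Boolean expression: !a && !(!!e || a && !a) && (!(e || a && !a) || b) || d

!a && !e || d

!a && !(!!e || a && !a) && (!(e || a && !a) || b) || d
= !a && !(e || a && !a) && (!(e || a && !a) || b) || d   — double negation
= !a && !(e || a && !a) || d   — absorption
= !a && !e || d   — complement / identity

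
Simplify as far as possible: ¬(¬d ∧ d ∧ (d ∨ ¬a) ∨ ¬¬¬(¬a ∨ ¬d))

¬a ∨ ¬d

¬(¬d ∧ d ∧ (d ∨ ¬a) ∨ ¬¬¬(¬a ∨ ¬d))
= ¬(¬d ∧ d ∨ ¬¬¬(¬a ∨ ¬d))   (absorption)
= ¬(¬d ∧ d ∨ ¬(¬a ∨ ¬d))   (double negation)
= ¬¬(¬a ∨ ¬d)   (complement / identity)
= ¬a ∨ ¬d   (double negation)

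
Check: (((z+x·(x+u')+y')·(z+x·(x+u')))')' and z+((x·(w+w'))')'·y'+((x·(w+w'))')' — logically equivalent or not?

E1: (((z+x·(x+u')+y')·(z+x·(x+u')))')'
    = ((z+x·(x+u'))')'
    = z+x·(x+u')
    = z+x
E2: z+((x·(w+w'))')'·y'+((x·(w+w'))')'
    = z+((x·(w+w'))')'
    = z+(x')'
    = z+x
Both reduce to z+x, so they are equivalent.

Yes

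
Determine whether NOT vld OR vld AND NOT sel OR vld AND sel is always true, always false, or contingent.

always true

NOT vld OR vld AND NOT sel OR vld AND sel
= NOT vld OR vld AND (NOT sel OR sel)   [distribution]
= NOT vld OR vld   [complement / identity]
= TRUE   [complement]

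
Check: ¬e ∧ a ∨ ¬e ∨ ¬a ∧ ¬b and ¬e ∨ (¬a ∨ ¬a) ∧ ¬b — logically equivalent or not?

E1: ¬e ∧ a ∨ ¬e ∨ ¬a ∧ ¬b
    = ¬e ∨ ¬a ∧ ¬b   [absorption]
E2: ¬e ∨ (¬a ∨ ¬a) ∧ ¬b
    = ¬e ∨ ¬a ∧ ¬b   [idempotence]
Both reduce to ¬e ∨ ¬a ∧ ¬b, so they are equivalent.

Yes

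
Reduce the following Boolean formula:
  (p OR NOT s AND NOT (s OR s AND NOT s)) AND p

p

(p OR NOT s AND NOT (s OR s AND NOT s)) AND p
= (p OR NOT s AND NOT s) AND p   [complement / identity]
= (p OR NOT s) AND p   [idempotence]
= p   [absorption]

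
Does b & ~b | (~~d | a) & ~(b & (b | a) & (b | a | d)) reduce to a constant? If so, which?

b & ~b | (~~d | a) & ~(b & (b | a) & (b | a | d))
= b & ~b | (~~d | a) & ~(b & (b | a))   — absorption
= b & ~b | (d | a) & ~(b & (b | a))   — double negation
= (d | a) & ~(b & (b | a))   — complement / identity
= (d | a) & ~b   — absorption
This depends on a, b, d, so it is not a constant.

no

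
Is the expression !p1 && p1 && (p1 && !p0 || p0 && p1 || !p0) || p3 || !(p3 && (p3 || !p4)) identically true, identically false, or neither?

identically true

!p1 && p1 && (p1 && !p0 || p0 && p1 || !p0) || p3 || !(p3 && (p3 || !p4))
= !p1 && p1 && (p1 || !p0) || p3 || !(p3 && (p3 || !p4))   (distribution)
= !p1 && p1 || p3 || !(p3 && (p3 || !p4))   (absorption)
= !p1 && p1 || p3 || !p3   (absorption)
= p3 || !p3   (complement / identity)
= true   (complement)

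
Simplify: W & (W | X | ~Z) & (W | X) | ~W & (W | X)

W & (W | X | ~Z) & (W | X) | ~W & (W | X)
= W & (W | X) | ~W & (W | X)   [absorption]
= W | X   [distribution]

W | X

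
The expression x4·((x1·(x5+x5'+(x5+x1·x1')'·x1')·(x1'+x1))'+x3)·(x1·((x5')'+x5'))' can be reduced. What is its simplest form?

x4·x1'

x4·((x1·(x5+x5'+(x5+x1·x1')'·x1')·(x1'+x1))'+x3)·(x1·((x5')'+x5'))'
= x4·((x1·(x5+x5'+(x5+x1·x1')'·x1'))'+x3)·(x1·((x5')'+x5'))'
= x4·((x1·(x5+x5'+x5'·x1'))'+x3)·(x1·((x5')'+x5'))'
= x4·((x1·(x5+x5'))'+x3)·(x1·((x5')'+x5'))'
= x4·((x1·(x5+x5'))'+x3)·(x1·(x5+x5'))'
= x4·(x1·(x5+x5'))'
= x4·x1'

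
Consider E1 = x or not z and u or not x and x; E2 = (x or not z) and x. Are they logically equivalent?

No

E1: x or not z and u or not x and x
    = x or not z and u   [complement / identity]
E2: (x or not z) and x
    = x   [absorption]
These differ: at u=1, x=0, z=0, E1 = 1 but E2 = 0.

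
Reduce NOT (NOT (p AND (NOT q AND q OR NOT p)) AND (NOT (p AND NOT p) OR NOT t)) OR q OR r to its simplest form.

NOT (NOT (p AND (NOT q AND q OR NOT p)) AND (NOT (p AND NOT p) OR NOT t)) OR q OR r
= NOT (NOT (p AND NOT p) AND (NOT (p AND NOT p) OR NOT t)) OR q OR r   (complement / identity)
= NOT NOT (p AND NOT p) OR q OR r   (absorption)
= p AND NOT p OR q OR r   (double negation)
= q OR r   (complement / identity)

q OR r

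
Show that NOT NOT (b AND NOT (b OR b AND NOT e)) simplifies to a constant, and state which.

FALSE

NOT NOT (b AND NOT (b OR b AND NOT e))
= NOT NOT (b AND NOT b)   [absorption]
= b AND NOT b   [double negation]
= FALSE   [complement]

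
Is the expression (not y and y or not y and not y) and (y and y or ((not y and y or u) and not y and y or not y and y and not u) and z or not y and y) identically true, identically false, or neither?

identically false

(not y and y or not y and not y) and (y and y or ((not y and y or u) and not y and y or not y and y and not u) and z or not y and y)
= (not y and y or not y and not y) and (y and y or (not y and y or not y and y and not u) and z or not y and y)   [absorption]
= not y and (y and y or (not y and y or not y and y and not u) and z or not y and y)   [distribution]
= not y and (y and y or not y and y and z or not y and y)   [absorption]
= not y and (y and y or not y and y)   [absorption]
= not y and y   [distribution]
= False   [complement]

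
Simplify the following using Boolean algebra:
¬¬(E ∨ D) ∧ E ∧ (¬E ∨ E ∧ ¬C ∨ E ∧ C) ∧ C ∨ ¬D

¬¬(E ∨ D) ∧ E ∧ (¬E ∨ E ∧ ¬C ∨ E ∧ C) ∧ C ∨ ¬D
= (E ∨ D) ∧ E ∧ (¬E ∨ E ∧ ¬C ∨ E ∧ C) ∧ C ∨ ¬D   — double negation
= (E ∨ D) ∧ E ∧ (¬E ∨ E) ∧ C ∨ ¬D   — distribution
= E ∧ (¬E ∨ E) ∧ C ∨ ¬D   — absorption
= E ∧ C ∨ ¬D   — complement / identity

E ∧ C ∨ ¬D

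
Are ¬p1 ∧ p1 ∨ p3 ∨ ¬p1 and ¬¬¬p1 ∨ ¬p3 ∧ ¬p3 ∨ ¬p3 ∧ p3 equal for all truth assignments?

E1: ¬p1 ∧ p1 ∨ p3 ∨ ¬p1
    = p3 ∨ ¬p1
E2: ¬¬¬p1 ∨ ¬p3 ∧ ¬p3 ∨ ¬p3 ∧ p3
    = ¬¬¬p1 ∨ ¬p3
    = ¬p1 ∨ ¬p3
These differ: at p1=1, p3=1, E1 = 1 but E2 = 0.

No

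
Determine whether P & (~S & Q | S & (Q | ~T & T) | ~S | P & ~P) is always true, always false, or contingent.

contingent

P & (~S & Q | S & (Q | ~T & T) | ~S | P & ~P)
= P & (~S & Q | S & Q | ~S | P & ~P)
= P & (Q | ~S | P & ~P)
= P & (Q | ~S)
This depends on P, Q, S, so it is not a constant.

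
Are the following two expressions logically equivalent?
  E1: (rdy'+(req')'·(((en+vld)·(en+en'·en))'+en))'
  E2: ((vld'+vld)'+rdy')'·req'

Yes

E1: (rdy'+(req')'·(((en+vld)·(en+en'·en))'+en))'
    = (rdy'+(req')'·(((en+vld)·en)'+en))'
    = (rdy'+(req')'·(en'+en))'
    = (rdy'+(req')')'
    = rdy·req'
E2: ((vld'+vld)'+rdy')'·req'
    = (vld'+vld)·rdy·req'
    = rdy·req'
Both reduce to rdy·req', so they are equivalent.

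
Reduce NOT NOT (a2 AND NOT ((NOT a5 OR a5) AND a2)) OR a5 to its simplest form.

a5

NOT NOT (a2 AND NOT ((NOT a5 OR a5) AND a2)) OR a5
= a2 AND NOT ((NOT a5 OR a5) AND a2) OR a5   — double negation
= a2 AND NOT a2 OR a5   — complement / identity
= a5   — complement / identity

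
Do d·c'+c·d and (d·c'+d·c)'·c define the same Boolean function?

E1: d·c'+c·d
    = d   (distribution)
E2: (d·c'+d·c)'·c
    = d'·c   (distribution)
These differ: at c=1, d=1, E1 = 1 but E2 = 0.

No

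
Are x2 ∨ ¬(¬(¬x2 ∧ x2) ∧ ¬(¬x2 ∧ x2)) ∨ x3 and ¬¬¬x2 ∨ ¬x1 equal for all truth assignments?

No

E1: x2 ∨ ¬(¬(¬x2 ∧ x2) ∧ ¬(¬x2 ∧ x2)) ∨ x3
    = x2 ∨ ¬x2 ∧ x2 ∨ ¬x2 ∧ x2 ∨ x3   — De Morgan
    = x2 ∨ ¬x2 ∧ x2 ∨ x3   — idempotence
    = x2 ∨ x3   — complement / identity
E2: ¬¬¬x2 ∨ ¬x1
    = ¬x2 ∨ ¬x1   — double negation
These differ: at x1=1, x2=0, x3=0, E1 = 0 but E2 = 1.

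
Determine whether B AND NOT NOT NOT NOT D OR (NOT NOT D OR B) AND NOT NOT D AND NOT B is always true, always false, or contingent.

B AND NOT NOT NOT NOT D OR (NOT NOT D OR B) AND NOT NOT D AND NOT B
= B AND NOT NOT D OR (NOT NOT D OR B) AND NOT NOT D AND NOT B   (double negation)
= B AND NOT NOT D OR NOT NOT D AND NOT B   (absorption)
= NOT NOT D   (distribution)
= D   (double negation)
This depends on D, so it is not a constant.

contingent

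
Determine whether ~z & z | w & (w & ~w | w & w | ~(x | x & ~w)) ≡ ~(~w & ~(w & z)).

E1: ~z & z | w & (w & ~w | w & w | ~(x | x & ~w))
    = ~z & z | w & (w | ~(x | x & ~w))   — distribution
    = w & (w | ~(x | x & ~w))   — complement / identity
    = w & (w | ~x)   — absorption
    = w   — absorption
E2: ~(~w & ~(w & z))
    = w | w & z   — De Morgan
    = w   — absorption
Both reduce to w, so they are equivalent.

Yes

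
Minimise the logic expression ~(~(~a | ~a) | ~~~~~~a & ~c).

~a

~(~(~a | ~a) | ~~~~~~a & ~c)
= ~(~(~a | ~a) | ~~~~a & ~c)   [double negation]
= ~(~(~a | ~a) | ~~a & ~c)   [double negation]
= ~(~~a | ~~a & ~c)   [idempotence]
= ~~~a   [absorption]
= ~a   [double negation]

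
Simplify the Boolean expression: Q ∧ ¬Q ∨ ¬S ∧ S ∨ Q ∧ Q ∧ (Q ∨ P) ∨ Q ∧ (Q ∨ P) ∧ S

Q

Q ∧ ¬Q ∨ ¬S ∧ S ∨ Q ∧ Q ∧ (Q ∨ P) ∨ Q ∧ (Q ∨ P) ∧ S
= ¬S ∧ S ∨ Q ∧ Q ∧ (Q ∨ P) ∨ Q ∧ (Q ∨ P) ∧ S   — complement / identity
= ¬S ∧ S ∨ Q ∧ (Q ∨ P) ∨ Q ∧ (Q ∨ P) ∧ S   — idempotence
= ¬S ∧ S ∨ Q ∧ (Q ∨ P)   — absorption
= ¬S ∧ S ∨ Q   — absorption
= Q   — complement / identity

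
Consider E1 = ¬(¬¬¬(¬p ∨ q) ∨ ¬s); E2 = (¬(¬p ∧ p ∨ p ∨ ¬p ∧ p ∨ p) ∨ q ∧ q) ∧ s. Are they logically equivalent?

E1: ¬(¬¬¬(¬p ∨ q) ∨ ¬s)
    = ¬(¬(¬p ∨ q) ∨ ¬s)   [double negation]
    = (¬p ∨ q) ∧ s   [De Morgan]
E2: (¬(¬p ∧ p ∨ p ∨ ¬p ∧ p ∨ p) ∨ q ∧ q) ∧ s
    = (¬(¬p ∧ p ∨ p) ∨ q ∧ q) ∧ s   [idempotence]
    = (¬(¬p ∧ p ∨ p) ∨ q) ∧ s   [idempotence]
    = (¬p ∨ q) ∧ s   [complement / identity]
Both reduce to (¬p ∨ q) ∧ s, so they are equivalent.

Yes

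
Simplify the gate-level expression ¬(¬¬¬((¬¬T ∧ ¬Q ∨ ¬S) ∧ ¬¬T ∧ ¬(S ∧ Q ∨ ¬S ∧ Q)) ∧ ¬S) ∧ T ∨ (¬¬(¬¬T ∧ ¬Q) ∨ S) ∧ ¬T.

¬(¬¬¬((¬¬T ∧ ¬Q ∨ ¬S) ∧ ¬¬T ∧ ¬(S ∧ Q ∨ ¬S ∧ Q)) ∧ ¬S) ∧ T ∨ (¬¬(¬¬T ∧ ¬Q) ∨ S) ∧ ¬T
= (¬¬((¬¬T ∧ ¬Q ∨ ¬S) ∧ ¬¬T ∧ ¬(S ∧ Q ∨ ¬S ∧ Q)) ∨ S) ∧ T ∨ (¬¬(¬¬T ∧ ¬Q) ∨ S) ∧ ¬T   [De Morgan]
= (¬¬((¬¬T ∧ ¬Q ∨ ¬S) ∧ ¬¬T ∧ ¬Q) ∨ S) ∧ T ∨ (¬¬(¬¬T ∧ ¬Q) ∨ S) ∧ ¬T   [distribution]
= (¬¬(¬¬T ∧ ¬Q) ∨ S) ∧ T ∨ (¬¬(¬¬T ∧ ¬Q) ∨ S) ∧ ¬T   [absorption]
= ¬¬(¬¬T ∧ ¬Q) ∨ S   [distribution]
= ¬¬(T ∧ ¬Q) ∨ S   [double negation]
= T ∧ ¬Q ∨ S   [double negation]

T ∧ ¬Q ∨ S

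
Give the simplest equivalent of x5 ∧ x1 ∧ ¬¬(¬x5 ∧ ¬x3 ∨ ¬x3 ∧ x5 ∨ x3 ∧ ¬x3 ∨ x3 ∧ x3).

x5 ∧ x1

x5 ∧ x1 ∧ ¬¬(¬x5 ∧ ¬x3 ∨ ¬x3 ∧ x5 ∨ x3 ∧ ¬x3 ∨ x3 ∧ x3)
= x5 ∧ x1 ∧ (¬x5 ∧ ¬x3 ∨ ¬x3 ∧ x5 ∨ x3 ∧ ¬x3 ∨ x3 ∧ x3)   — double negation
= x5 ∧ x1 ∧ (¬x3 ∨ x3 ∧ ¬x3 ∨ x3 ∧ x3)   — distribution
= x5 ∧ x1 ∧ (¬x3 ∨ x3)   — distribution
= x5 ∧ x1   — complement / identity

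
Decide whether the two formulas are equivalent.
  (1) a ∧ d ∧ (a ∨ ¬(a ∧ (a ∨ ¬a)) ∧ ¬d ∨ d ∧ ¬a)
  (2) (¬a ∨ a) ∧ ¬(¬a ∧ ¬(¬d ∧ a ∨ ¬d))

No

E1: a ∧ d ∧ (a ∨ ¬(a ∧ (a ∨ ¬a)) ∧ ¬d ∨ d ∧ ¬a)
    = a ∧ d ∧ (a ∨ ¬a ∧ ¬d ∨ d ∧ ¬a)   [complement / identity]
    = a ∧ d ∧ (a ∨ ¬a)   [distribution]
    = a ∧ d   [complement / identity]
E2: (¬a ∨ a) ∧ ¬(¬a ∧ ¬(¬d ∧ a ∨ ¬d))
    = (¬a ∨ a) ∧ (a ∨ ¬d ∧ a ∨ ¬d)   [De Morgan]
    = (¬a ∨ a) ∧ (a ∨ ¬d)   [absorption]
    = a ∨ ¬d   [complement / identity]
These differ: at a=0, d=0, E1 = 0 but E2 = 1.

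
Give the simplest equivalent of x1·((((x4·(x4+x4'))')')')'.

x1·x4

x1·((((x4·(x4+x4'))')')')'
= x1·((x4·(x4+x4'))')'
= x1·(x4')'
= x1·x4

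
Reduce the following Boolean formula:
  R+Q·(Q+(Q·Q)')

R+Q

R+Q·(Q+(Q·Q)')
= R+Q·(Q+Q')
= R+Q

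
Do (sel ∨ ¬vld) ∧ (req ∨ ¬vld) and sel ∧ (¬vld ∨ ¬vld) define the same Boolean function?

No

E1: (sel ∨ ¬vld) ∧ (req ∨ ¬vld)
    = sel ∧ req ∨ ¬vld   — distribution
E2: sel ∧ (¬vld ∨ ¬vld)
    = sel ∧ ¬vld   — idempotence
These differ: at req=1, sel=0, vld=0, E1 = 1 but E2 = 0.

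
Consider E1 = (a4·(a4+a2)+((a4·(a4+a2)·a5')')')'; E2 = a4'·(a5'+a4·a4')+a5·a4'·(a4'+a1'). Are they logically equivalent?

Yes

E1: (a4·(a4+a2)+((a4·(a4+a2)·a5')')')'
    = (a4·(a4+a2)+a4·(a4+a2)·a5')'   — double negation
    = (a4·(a4+a2))'   — absorption
    = a4'   — absorption
E2: a4'·(a5'+a4·a4')+a5·a4'·(a4'+a1')
    = a4'·a5'+a5·a4'·(a4'+a1')   — complement / identity
    = a4'·a5'+a5·a4'   — absorption
    = a4'   — distribution
Both reduce to a4', so they are equivalent.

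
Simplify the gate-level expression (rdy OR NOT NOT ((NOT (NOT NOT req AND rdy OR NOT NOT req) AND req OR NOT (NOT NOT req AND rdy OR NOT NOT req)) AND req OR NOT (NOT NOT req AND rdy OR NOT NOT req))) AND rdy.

(rdy OR NOT NOT ((NOT (NOT NOT req AND rdy OR NOT NOT req) AND req OR NOT (NOT NOT req AND rdy OR NOT NOT req)) AND req OR NOT (NOT NOT req AND rdy OR NOT NOT req))) AND rdy
= (rdy OR NOT NOT (NOT (NOT NOT req AND rdy OR NOT NOT req) AND req OR NOT (NOT NOT req AND rdy OR NOT NOT req))) AND rdy   [absorption]
= (rdy OR NOT NOT NOT (NOT NOT req AND rdy OR NOT NOT req)) AND rdy   [absorption]
= (rdy OR NOT (NOT NOT req AND rdy OR NOT NOT req)) AND rdy   [double negation]
= (rdy OR NOT NOT NOT req) AND rdy   [absorption]
= (rdy OR NOT req) AND rdy   [double negation]
= rdy   [absorption]

rdy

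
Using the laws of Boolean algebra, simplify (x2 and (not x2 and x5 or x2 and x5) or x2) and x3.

(x2 and (not x2 and x5 or x2 and x5) or x2) and x3
= (x2 and x5 or x2) and x3   (distribution)
= x2 and x3   (absorption)

x2 and x3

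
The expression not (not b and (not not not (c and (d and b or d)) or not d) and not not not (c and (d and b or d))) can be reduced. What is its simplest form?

b or c and d

not (not b and (not not not (c and (d and b or d)) or not d) and not not not (c and (d and b or d)))
= not (not b and not not not (c and (d and b or d)))   — absorption
= not (not b and not not not (c and d))   — absorption
= b or not not (c and d)   — De Morgan
= b or c and d   — double negation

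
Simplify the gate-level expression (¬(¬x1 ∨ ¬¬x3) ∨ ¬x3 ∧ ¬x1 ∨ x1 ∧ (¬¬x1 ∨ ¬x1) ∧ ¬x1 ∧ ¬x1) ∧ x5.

(¬(¬x1 ∨ ¬¬x3) ∨ ¬x3 ∧ ¬x1 ∨ x1 ∧ (¬¬x1 ∨ ¬x1) ∧ ¬x1 ∧ ¬x1) ∧ x5
= (¬(¬x1 ∨ ¬¬x3) ∨ ¬x3 ∧ ¬x1 ∨ x1 ∧ (¬¬x1 ∨ ¬x1) ∧ ¬x1) ∧ x5   (idempotence)
= (¬(¬x1 ∨ ¬¬x3) ∨ ¬x3 ∧ ¬x1 ∨ x1 ∧ (x1 ∨ ¬x1) ∧ ¬x1) ∧ x5   (double negation)
= (¬(¬x1 ∨ ¬¬x3) ∨ ¬x3 ∧ ¬x1 ∨ x1 ∧ ¬x1) ∧ x5   (complement / identity)
= (¬(¬x1 ∨ ¬¬x3) ∨ ¬x3 ∧ ¬x1) ∧ x5   (complement / identity)
= (x1 ∧ ¬x3 ∨ ¬x3 ∧ ¬x1) ∧ x5   (De Morgan)
= ¬x3 ∧ x5   (distribution)

¬x3 ∧ x5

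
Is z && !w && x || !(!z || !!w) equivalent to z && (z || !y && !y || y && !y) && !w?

E1: z && !w && x || !(!z || !!w)
    = z && !w && x || z && !w   — De Morgan
    = z && !w   — absorption
E2: z && (z || !y && !y || y && !y) && !w
    = z && (z || !y) && !w   — distribution
    = z && !w   — absorption
Both reduce to z && !w, so they are equivalent.

Yes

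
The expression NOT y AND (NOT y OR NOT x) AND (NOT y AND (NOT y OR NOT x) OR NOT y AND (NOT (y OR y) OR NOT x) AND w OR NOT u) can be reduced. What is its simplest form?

NOT y

NOT y AND (NOT y OR NOT x) AND (NOT y AND (NOT y OR NOT x) OR NOT y AND (NOT (y OR y) OR NOT x) AND w OR NOT u)
= NOT y AND (NOT y OR NOT x) AND (NOT y AND (NOT y OR NOT x) OR NOT y AND (NOT y OR NOT x) AND w OR NOT u)
= NOT y AND (NOT y OR NOT x) AND (NOT y AND (NOT y OR NOT x) OR NOT u)
= NOT y AND (NOT y OR NOT x)
= NOT y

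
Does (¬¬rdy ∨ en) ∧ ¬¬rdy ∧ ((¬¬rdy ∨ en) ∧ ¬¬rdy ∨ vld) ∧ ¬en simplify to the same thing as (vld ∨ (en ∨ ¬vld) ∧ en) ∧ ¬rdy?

No

E1: (¬¬rdy ∨ en) ∧ ¬¬rdy ∧ ((¬¬rdy ∨ en) ∧ ¬¬rdy ∨ vld) ∧ ¬en
    = (¬¬rdy ∨ en) ∧ ¬¬rdy ∧ ¬en   — absorption
    = ¬¬rdy ∧ ¬en   — absorption
    = rdy ∧ ¬en   — double negation
E2: (vld ∨ (en ∨ ¬vld) ∧ en) ∧ ¬rdy
    = (vld ∨ en) ∧ ¬rdy   — absorption
These differ: at en=1, rdy=0, vld=1, E1 = 0 but E2 = 1.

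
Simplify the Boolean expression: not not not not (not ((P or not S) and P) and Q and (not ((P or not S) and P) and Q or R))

not P and Q

not not not not (not ((P or not S) and P) and Q and (not ((P or not S) and P) and Q or R))
= not not not not (not ((P or not S) and P) and Q)
= not not (not ((P or not S) and P) and Q)
= not ((P or not S) and P) and Q
= not P and Q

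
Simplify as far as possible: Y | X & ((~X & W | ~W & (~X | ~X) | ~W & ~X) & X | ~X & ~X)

Y

Y | X & ((~X & W | ~W & (~X | ~X) | ~W & ~X) & X | ~X & ~X)
= Y | X & ((~X & W | ~W & ~X | ~W & ~X) & X | ~X & ~X)
= Y | X & ((~X & W | ~W & ~X) & X | ~X & ~X)
= Y | X & (~X & X | ~X & ~X)
= Y | X & ~X
= Y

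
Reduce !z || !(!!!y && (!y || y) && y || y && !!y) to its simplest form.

!z || !(!!!y && (!y || y) && y || y && !!y)
= !z || !(!y && (!y || y) && y || y && !!y)   — double negation
= !z || !(!y && y || y && !!y)   — complement / identity
= !z || !(!y && y || y && y)   — double negation
= !z || !y   — distribution

!z || !y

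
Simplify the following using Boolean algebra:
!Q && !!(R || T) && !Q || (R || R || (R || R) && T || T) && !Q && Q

(R || T) && !Q

!Q && !!(R || T) && !Q || (R || R || (R || R) && T || T) && !Q && Q
= !Q && !!(R || T) && !Q || (R || R || T) && !Q && Q   (absorption)
= !Q && (R || T) && !Q || (R || R || T) && !Q && Q   (double negation)
= !Q && (R || T) && !Q || (R || T) && !Q && Q   (idempotence)
= (R || T) && !Q   (distribution)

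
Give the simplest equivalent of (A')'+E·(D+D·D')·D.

(A')'+E·(D+D·D')·D
= A+E·(D+D·D')·D   (double negation)
= A+E·D·D   (complement / identity)
= A+E·D   (idempotence)

A+E·D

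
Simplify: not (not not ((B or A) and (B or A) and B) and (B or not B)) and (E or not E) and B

False

not (not not ((B or A) and (B or A) and B) and (B or not B)) and (E or not E) and B
= not (not not ((B or A) and (B or A) and B) and (B or not B)) and B   [complement / identity]
= not (not not ((B or A) and B) and (B or not B)) and B   [absorption]
= not not not ((B or A) and B) and B   [complement / identity]
= not not not B and B   [absorption]
= not B and B   [double negation]
= False   [complement]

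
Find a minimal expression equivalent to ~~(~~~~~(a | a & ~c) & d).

~~(~~~~~(a | a & ~c) & d)
= ~~(~~~~~a & d)   — absorption
= ~~(~~~a & d)   — double negation
= ~~(~a & d)   — double negation
= ~a & d   — double negation

~a & d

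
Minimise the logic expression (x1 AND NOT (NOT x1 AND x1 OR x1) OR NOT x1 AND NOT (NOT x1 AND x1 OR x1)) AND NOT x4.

NOT x1 AND NOT x4

(x1 AND NOT (NOT x1 AND x1 OR x1) OR NOT x1 AND NOT (NOT x1 AND x1 OR x1)) AND NOT x4
= NOT (NOT x1 AND x1 OR x1) AND NOT x4
= NOT x1 AND NOT x4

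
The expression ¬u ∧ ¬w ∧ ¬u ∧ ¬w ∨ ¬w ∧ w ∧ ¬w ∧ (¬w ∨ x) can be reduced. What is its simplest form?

¬u ∧ ¬w

¬u ∧ ¬w ∧ ¬u ∧ ¬w ∨ ¬w ∧ w ∧ ¬w ∧ (¬w ∨ x)
= ¬u ∧ ¬w ∧ ¬u ∧ ¬w ∨ ¬w ∧ w ∧ ¬w   [absorption]
= ¬u ∧ ¬w ∨ ¬w ∧ w ∧ ¬w   [idempotence]
= (¬u ∨ w ∧ ¬w) ∧ ¬w   [distribution]
= ¬u ∧ ¬w   [complement / identity]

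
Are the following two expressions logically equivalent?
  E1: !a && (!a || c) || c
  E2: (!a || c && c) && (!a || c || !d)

E1: !a && (!a || c) || c
    = !a || c
E2: (!a || c && c) && (!a || c || !d)
    = (!a || c) && (!a || c || !d)
    = !a || c
Both reduce to !a || c, so they are equivalent.

Yes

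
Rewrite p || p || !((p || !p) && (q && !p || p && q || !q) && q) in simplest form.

p || p || !((p || !p) && (q && !p || p && q || !q) && q)
= p || p || !((q && !p || p && q || !q) && q)
= p || !((q && !p || p && q || !q) && q)
= p || !((q || !q) && q)
= p || !q

p || !q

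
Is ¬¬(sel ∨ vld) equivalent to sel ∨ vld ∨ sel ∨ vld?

E1: ¬¬(sel ∨ vld)
    = sel ∨ vld   (double negation)
E2: sel ∨ vld ∨ sel ∨ vld
    = sel ∨ vld   (idempotence)
Both reduce to sel ∨ vld, so they are equivalent.

Yes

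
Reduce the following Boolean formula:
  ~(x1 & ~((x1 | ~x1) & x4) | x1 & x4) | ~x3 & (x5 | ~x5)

~(x1 & ~((x1 | ~x1) & x4) | x1 & x4) | ~x3 & (x5 | ~x5)
= ~(x1 & ~x4 | x1 & x4) | ~x3 & (x5 | ~x5)   [complement / identity]
= ~(x1 & ~x4 | x1 & x4) | ~x3   [complement / identity]
= ~x1 | ~x3   [distribution]

~x1 | ~x3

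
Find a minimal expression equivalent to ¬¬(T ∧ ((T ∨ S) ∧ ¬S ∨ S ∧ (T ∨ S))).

T

¬¬(T ∧ ((T ∨ S) ∧ ¬S ∨ S ∧ (T ∨ S)))
= ¬¬(T ∧ (T ∨ S))
= T ∧ (T ∨ S)
= T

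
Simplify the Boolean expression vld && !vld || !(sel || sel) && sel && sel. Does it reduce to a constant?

false

vld && !vld || !(sel || sel) && sel && sel
= !(sel || sel) && sel && sel   [complement / identity]
= !sel && sel && sel   [idempotence]
= !sel && sel   [idempotence]
= false   [complement]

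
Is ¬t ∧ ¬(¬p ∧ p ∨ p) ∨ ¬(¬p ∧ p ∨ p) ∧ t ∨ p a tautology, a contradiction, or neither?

tautology

¬t ∧ ¬(¬p ∧ p ∨ p) ∨ ¬(¬p ∧ p ∨ p) ∧ t ∨ p
= ¬(¬p ∧ p ∨ p) ∨ p   (distribution)
= ¬p ∨ p   (complement / identity)
= True   (complement)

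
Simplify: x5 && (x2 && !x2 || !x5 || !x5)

false

x5 && (x2 && !x2 || !x5 || !x5)
= x5 && (!x5 || !x5)
= x5 && !x5
= false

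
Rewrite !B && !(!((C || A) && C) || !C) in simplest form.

!B && C

!B && !(!((C || A) && C) || !C)
= !B && !(!C || !C)   — absorption
= !B && C && C   — De Morgan
= !B && C   — idempotence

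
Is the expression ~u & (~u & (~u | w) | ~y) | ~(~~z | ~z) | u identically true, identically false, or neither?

~u & (~u & (~u | w) | ~y) | ~(~~z | ~z) | u
= ~u & (~u | ~y) | ~(~~z | ~z) | u   [absorption]
= ~u & (~u | ~y) | ~z & z | u   [De Morgan]
= ~u | ~z & z | u   [absorption]
= ~u | u   [complement / identity]
= 1   [complement]

identically true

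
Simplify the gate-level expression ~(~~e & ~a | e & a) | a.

~e | a

~(~~e & ~a | e & a) | a
= ~(e & ~a | e & a) | a   — double negation
= ~e | a   — distribution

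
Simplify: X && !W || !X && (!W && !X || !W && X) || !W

X && !W || !X && (!W && !X || !W && X) || !W
= X && !W || !X && !W || !W   (distribution)
= !W || !W   (distribution)
= !W   (idempotence)

!W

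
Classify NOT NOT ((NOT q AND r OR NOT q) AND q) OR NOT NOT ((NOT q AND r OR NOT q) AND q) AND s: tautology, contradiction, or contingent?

NOT NOT ((NOT q AND r OR NOT q) AND q) OR NOT NOT ((NOT q AND r OR NOT q) AND q) AND s
= NOT NOT ((NOT q AND r OR NOT q) AND q)   (absorption)
= NOT NOT (NOT q AND q)   (absorption)
= NOT q AND q   (double negation)
= FALSE   (complement)

contradiction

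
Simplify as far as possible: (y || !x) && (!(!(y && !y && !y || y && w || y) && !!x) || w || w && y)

y || !x

(y || !x) && (!(!(y && !y && !y || y && w || y) && !!x) || w || w && y)
= (y || !x) && (!(!(y && !y || y && w || y) && !!x) || w || w && y)   (idempotence)
= (y || !x) && (!(!(y && w || y) && !!x) || w || w && y)   (complement / identity)
= (y || !x) && (y && w || y || !x || w || w && y)   (De Morgan)
= (y || !x) && (y && w || y || !x || w)   (absorption)
= (y || !x) && (y || !x || w)   (absorption)
= y || !x   (absorption)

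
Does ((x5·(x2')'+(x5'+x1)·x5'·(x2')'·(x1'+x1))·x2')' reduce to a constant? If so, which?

yes, True

((x5·(x2')'+(x5'+x1)·x5'·(x2')'·(x1'+x1))·x2')'
= ((x5·(x2')'+x5'·(x2')'·(x1'+x1))·x2')'   — absorption
= ((x5·(x2')'+x5'·(x2')')·x2')'   — complement / identity
= ((x2')'·x2')'   — distribution
= x2'+x2   — De Morgan
= 1   — complement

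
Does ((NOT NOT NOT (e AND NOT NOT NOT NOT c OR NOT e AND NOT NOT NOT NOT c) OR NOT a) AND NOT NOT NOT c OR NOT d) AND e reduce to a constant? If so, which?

no

((NOT NOT NOT (e AND NOT NOT NOT NOT c OR NOT e AND NOT NOT NOT NOT c) OR NOT a) AND NOT NOT NOT c OR NOT d) AND e
= ((NOT NOT NOT NOT NOT NOT NOT c OR NOT a) AND NOT NOT NOT c OR NOT d) AND e   [distribution]
= ((NOT NOT NOT NOT NOT c OR NOT a) AND NOT NOT NOT c OR NOT d) AND e   [double negation]
= ((NOT NOT NOT c OR NOT a) AND NOT NOT NOT c OR NOT d) AND e   [double negation]
= (NOT NOT NOT c OR NOT d) AND e   [absorption]
= (NOT c OR NOT d) AND e   [double negation]
This depends on c, d, e, so it is not a constant.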